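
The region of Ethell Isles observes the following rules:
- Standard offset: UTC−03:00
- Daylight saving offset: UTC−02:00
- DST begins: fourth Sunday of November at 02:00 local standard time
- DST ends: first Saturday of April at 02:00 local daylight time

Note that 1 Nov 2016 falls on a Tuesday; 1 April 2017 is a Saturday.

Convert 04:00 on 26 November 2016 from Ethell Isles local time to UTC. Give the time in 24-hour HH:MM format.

1 November 2016 is a Tuesday, so the first Sunday is November 6 and the fourth is November 27.
1 April 2017 is a Saturday, so the first Saturday is April 1.
Daylight saving runs 27 November 2016 – 1 April 2017; 26 November 2016 is outside that window, so Ethell Isles is on standard time at UTC−03:00.
04:00 local + 3h = 07:00 UTC.

07:00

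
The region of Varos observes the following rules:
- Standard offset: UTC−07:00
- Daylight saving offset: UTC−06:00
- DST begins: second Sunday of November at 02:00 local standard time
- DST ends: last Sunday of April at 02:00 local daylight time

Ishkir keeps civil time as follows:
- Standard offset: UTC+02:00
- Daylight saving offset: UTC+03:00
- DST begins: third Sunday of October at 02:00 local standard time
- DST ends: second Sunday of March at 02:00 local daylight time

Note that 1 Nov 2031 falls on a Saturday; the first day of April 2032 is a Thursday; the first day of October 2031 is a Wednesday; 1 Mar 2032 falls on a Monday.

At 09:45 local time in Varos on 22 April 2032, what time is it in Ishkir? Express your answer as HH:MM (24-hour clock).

1 November 2031 is a Saturday, so the first Sunday is November 2 and the second is November 9.
1 April 2032 is a Thursday, so Sundays fall on 4, 11, 18, 25; the last is April 25.
22 April 2032 falls between 9 November 2031 and 25 April 2032, so daylight saving is in effect and Varos is at UTC−06:00.
09:45 Varos + 6h = 15:45 UTC.
1 October 2031 is a Wednesday, so the first Sunday is October 5 and the third is October 19.
1 March 2032 is a Monday, so the first Sunday is March 7 and the second is March 14.
At the standard offset (UTC+02:00), 15:45 UTC + 2h = 17:45 Ishkir standard time.
Daylight saving runs 19 October 2031 – 14 March 2032; the standard-time date in Ishkir, 22 April 2032, is outside that window, so Ishkir is on standard time at UTC+02:00.
15:45 UTC + 2h = 17:45 Ishkir.

17:45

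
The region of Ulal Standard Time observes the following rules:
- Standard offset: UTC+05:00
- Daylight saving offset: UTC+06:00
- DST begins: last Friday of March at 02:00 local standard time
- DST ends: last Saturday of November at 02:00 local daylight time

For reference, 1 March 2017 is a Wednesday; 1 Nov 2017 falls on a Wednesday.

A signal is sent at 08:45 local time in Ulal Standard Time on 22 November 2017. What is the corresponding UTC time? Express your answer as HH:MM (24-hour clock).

02:45

1 March 2017 is a Wednesday, so Fridays fall on 3, 10, 17, 24, 31; the last is March 31.
1 November 2017 is a Wednesday, so Saturdays fall on 4, 11, 18, 25; the last is November 25.
Daylight saving runs 31 March – 25 November; 22 November 2017 is inside that window, so Ulal Standard Time is at UTC+06:00.
08:45 local − 6h = 02:45 UTC.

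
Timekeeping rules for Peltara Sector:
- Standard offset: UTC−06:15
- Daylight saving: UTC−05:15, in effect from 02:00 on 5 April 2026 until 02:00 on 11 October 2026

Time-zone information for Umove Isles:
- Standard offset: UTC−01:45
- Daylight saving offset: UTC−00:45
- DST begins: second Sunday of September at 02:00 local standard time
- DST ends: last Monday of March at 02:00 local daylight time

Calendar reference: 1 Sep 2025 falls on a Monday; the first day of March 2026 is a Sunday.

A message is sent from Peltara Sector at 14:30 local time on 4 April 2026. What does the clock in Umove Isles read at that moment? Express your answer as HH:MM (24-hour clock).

4 April 2026 is outside the daylight-saving period (5 April – 11 October), so Peltara Sector is on standard time, UTC−06:15.
14:30 Peltara Sector + 6h15m = 20:45 UTC.
1 September 2025 is a Monday, so the first Sunday is September 7 and the second is September 14.
1 March 2026 is a Sunday, so Mondays fall on 2, 9, 16, 23, 30; the last is March 30.
At the standard offset (UTC−01:45), 20:45 UTC − 1h45m = 19:00 Umove Isles standard time.
Daylight saving runs 14 September 2025 – 30 March 2026; the standard-time date in Umove Isles, 4 April 2026, is outside that window, so Umove Isles is on standard time at UTC−01:45.
20:45 UTC − 1h45m = 19:00 Umove Isles.

19:00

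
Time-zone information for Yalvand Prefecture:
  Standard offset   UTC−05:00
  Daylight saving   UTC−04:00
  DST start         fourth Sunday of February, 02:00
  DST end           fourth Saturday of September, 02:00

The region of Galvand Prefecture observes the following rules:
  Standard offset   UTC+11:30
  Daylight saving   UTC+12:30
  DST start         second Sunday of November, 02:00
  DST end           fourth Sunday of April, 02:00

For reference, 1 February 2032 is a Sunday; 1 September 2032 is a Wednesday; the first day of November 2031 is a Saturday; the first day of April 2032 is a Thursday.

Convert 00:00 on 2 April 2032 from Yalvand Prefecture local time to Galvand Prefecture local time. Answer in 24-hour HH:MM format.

16:30

1 February 2032 is a Sunday, so the first Sunday is February 1 and the fourth is February 22.
1 September 2032 is a Wednesday, so the first Saturday is September 4 and the fourth is September 25.
Daylight saving runs 22 February – 25 September; 2 April 2032 is inside that window, so Yalvand Prefecture is at UTC−04:00.
00:00 Yalvand Prefecture + 4h = 04:00 UTC.
1 November 2031 is a Saturday, so the first Sunday is November 2 and the second is November 9.
1 April 2032 is a Thursday, so the first Sunday is April 4 and the fourth is April 25.
At the standard offset (UTC+11:30), 04:00 UTC + 11h30m = 15:30 Galvand Prefecture standard time.
Daylight saving runs 9 November 2031 – 25 April 2032; the standard-time date in Galvand Prefecture, 2 April 2032, is inside that window, so Galvand Prefecture is at UTC+12:30.
04:00 UTC + 12h30m = 16:30 Galvand Prefecture.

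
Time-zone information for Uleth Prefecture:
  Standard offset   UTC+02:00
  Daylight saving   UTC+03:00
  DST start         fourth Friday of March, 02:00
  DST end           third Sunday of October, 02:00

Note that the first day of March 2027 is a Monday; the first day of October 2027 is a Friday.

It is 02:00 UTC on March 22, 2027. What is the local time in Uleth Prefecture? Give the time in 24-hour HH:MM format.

04:00

1 March 2027 is a Monday, so the first Friday is March 5 and the fourth is March 26.
1 October 2027 is a Friday, so the first Sunday is October 3 and the third is October 17.
At the standard offset (UTC+02:00), 02:00 UTC + 2h = 04:00 Uleth Prefecture standard time.
The standard-time date in Uleth Prefecture, March 22, 2027, is outside the daylight-saving period (26 March – 17 October), so Uleth Prefecture is on standard time, UTC+02:00.
02:00 UTC + 2h = 04:00 local.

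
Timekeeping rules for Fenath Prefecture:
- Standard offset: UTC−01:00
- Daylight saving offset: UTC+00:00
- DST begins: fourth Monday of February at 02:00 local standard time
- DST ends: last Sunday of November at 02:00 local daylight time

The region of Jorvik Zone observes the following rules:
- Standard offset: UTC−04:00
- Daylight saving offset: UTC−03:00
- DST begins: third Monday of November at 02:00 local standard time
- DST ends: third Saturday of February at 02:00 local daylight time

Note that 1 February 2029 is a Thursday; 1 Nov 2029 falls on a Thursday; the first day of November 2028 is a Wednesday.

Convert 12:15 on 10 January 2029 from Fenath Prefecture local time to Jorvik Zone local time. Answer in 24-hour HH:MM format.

10:15

1 February 2029 is a Thursday, so the first Monday is February 5 and the fourth is February 26.
1 November 2029 is a Thursday, so Sundays fall on 4, 11, 18, 25; the last is November 25.
10 January 2029 does not fall between 26 February and 25 November, so daylight saving is not in effect and Fenath Prefecture is at UTC−01:00.
12:15 Fenath Prefecture + 1h = 13:15 UTC.
1 November 2028 is a Wednesday, so the first Monday is November 6 and the third is November 20.
1 February 2029 is a Thursday, so the first Saturday is February 3 and the third is February 17.
At the standard offset (UTC−04:00), 13:15 UTC − 4h = 09:15 Jorvik Zone standard time.
The standard-time date in Jorvik Zone, 10 January 2029, falls between 20 November 2028 and 17 February 2029, so daylight saving is in effect and Jorvik Zone is at UTC−03:00.
13:15 UTC − 3h = 10:15 Jorvik Zone.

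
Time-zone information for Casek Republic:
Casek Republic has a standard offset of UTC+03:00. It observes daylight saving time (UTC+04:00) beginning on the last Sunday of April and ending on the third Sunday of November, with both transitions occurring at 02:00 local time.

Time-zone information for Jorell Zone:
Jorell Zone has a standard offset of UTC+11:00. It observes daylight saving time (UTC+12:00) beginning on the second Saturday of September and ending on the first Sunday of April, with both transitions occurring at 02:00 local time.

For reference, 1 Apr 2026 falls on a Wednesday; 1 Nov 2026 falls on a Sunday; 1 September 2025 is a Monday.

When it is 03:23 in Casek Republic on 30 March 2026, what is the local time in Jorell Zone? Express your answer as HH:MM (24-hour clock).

1 April 2026 is a Wednesday, so Sundays fall on 5, 12, 19, 26; the last is April 26.
1 November 2026 is a Sunday, so the first Sunday is November 1 and the third is November 15.
30 March 2026 does not fall between 26 April and 15 November, so daylight saving is not in effect and Casek Republic is at UTC+03:00.
03:23 Casek Republic − 3h = 00:23 UTC.
1 September 2025 is a Monday, so the first Saturday is September 6 and the second is September 13.
1 April 2026 is a Wednesday, so the first Sunday is April 5.
At the standard offset (UTC+11:00), 00:23 UTC + 11h = 11:23 Jorell Zone standard time.
The standard-time date in Jorell Zone, 30 March 2026, falls between 13 September 2025 and 5 April 2026, so daylight saving is in effect and Jorell Zone is at UTC+12:00.
00:23 UTC + 12h = 12:23 Jorell Zone.

12:23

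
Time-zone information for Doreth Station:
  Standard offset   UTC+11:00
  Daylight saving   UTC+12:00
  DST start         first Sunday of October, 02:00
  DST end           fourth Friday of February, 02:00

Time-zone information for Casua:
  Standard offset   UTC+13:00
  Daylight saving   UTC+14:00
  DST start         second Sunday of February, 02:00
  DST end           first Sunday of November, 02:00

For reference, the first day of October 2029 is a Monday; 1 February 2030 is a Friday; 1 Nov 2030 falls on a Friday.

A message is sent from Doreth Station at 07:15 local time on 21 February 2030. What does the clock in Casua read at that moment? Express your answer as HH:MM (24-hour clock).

09:15

1 October 2029 is a Monday, so the first Sunday is October 7.
1 February 2030 is a Friday, so the first Friday is February 1 and the fourth is February 22.
21 February 2030 lies within the daylight-saving period (7 October 2029 – 22 February 2030), so Doreth Station is on daylight time, UTC+12:00.
07:15 Doreth Station − 12h = 19:15 UTC (rolling into the previous day, 20 February 2030).
1 February 2030 is a Friday, so the first Sunday is February 3 and the second is February 10.
1 November 2030 is a Friday, so the first Sunday is November 3.
At the standard offset (UTC+13:00), 19:15 UTC + 13h = 08:15 Casua standard time (rolling into the next day, 21 February 2030).
The standard-time date in Casua, 21 February 2030, lies within the daylight-saving period (10 February – 3 November), so Casua is on daylight time, UTC+14:00.
19:15 UTC + 14h = 09:15 Casua (rolling into the next day, 21 February 2030).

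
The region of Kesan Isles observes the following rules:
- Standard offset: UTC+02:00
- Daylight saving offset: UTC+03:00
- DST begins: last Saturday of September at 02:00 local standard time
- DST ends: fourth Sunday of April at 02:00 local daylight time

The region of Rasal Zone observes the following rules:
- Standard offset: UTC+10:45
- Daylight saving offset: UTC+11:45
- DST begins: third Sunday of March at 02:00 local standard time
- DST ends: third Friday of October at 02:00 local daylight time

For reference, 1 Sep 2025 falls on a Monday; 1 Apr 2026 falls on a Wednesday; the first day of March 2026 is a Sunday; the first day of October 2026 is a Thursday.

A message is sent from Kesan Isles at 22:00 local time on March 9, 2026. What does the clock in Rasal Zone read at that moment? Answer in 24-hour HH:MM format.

05:45

1 September 2025 is a Monday, so Saturdays fall on 6, 13, 20, 27; the last is September 27.
1 April 2026 is a Wednesday, so the first Sunday is April 5 and the fourth is April 26.
March 9, 2026 lies within the daylight-saving period (27 September 2025 – 26 April 2026), so Kesan Isles is on daylight time, UTC+03:00.
22:00 Kesan Isles − 3h = 19:00 UTC.
1 March 2026 is a Sunday, so the first Sunday is March 1 and the third is March 15.
1 October 2026 is a Thursday, so the first Friday is October 2 and the third is October 16.
At the standard offset (UTC+10:45), 19:00 UTC + 10h45m = 05:45 Rasal Zone standard time (rolling into the next day, 10 March 2026).
The standard-time date in Rasal Zone, March 10, 2026, does not fall between 15 March and 16 October, so daylight saving is not in effect and Rasal Zone is at UTC+10:45.
19:00 UTC + 10h45m = 05:45 Rasal Zone (rolling into the next day, 10 March 2026).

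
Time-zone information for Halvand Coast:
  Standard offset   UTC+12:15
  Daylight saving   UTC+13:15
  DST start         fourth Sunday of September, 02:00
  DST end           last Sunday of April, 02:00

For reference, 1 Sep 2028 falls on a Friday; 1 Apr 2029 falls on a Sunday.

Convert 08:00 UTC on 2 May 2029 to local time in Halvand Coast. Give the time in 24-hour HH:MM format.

20:15

1 September 2028 is a Friday, so the first Sunday is September 3 and the fourth is September 24.
1 April 2029 is a Sunday, so Sundays fall on 1, 8, 15, 22, 29; the last is April 29.
At the standard offset (UTC+12:15), 08:00 UTC + 12h15m = 20:15 Halvand Coast standard time.
The standard-time date in Halvand Coast, 2 May 2029, is outside the daylight-saving period (24 September 2028 – 29 April 2029), so Halvand Coast is on standard time, UTC+12:15.
08:00 UTC + 12h15m = 20:15 local.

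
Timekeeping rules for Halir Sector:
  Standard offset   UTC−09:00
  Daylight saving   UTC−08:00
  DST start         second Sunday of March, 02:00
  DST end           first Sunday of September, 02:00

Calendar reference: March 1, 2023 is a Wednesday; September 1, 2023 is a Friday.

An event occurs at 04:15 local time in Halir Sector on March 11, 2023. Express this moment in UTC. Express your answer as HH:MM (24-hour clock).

1 March 2023 is a Wednesday, so the first Sunday is March 5 and the second is March 12.
1 September 2023 is a Friday, so the first Sunday is September 3.
Daylight saving runs 12 March – 3 September; March 11, 2023 is outside that window, so Halir Sector is on standard time at UTC−09:00.
04:15 local + 9h = 13:15 UTC.

13:15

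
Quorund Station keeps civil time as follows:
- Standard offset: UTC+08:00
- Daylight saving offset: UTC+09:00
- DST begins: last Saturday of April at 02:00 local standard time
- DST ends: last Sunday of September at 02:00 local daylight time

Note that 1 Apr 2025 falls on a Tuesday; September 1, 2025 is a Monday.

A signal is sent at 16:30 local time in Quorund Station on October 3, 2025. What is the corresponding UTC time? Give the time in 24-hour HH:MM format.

1 April 2025 is a Tuesday, so Saturdays fall on 5, 12, 19, 26; the last is April 26.
1 September 2025 is a Monday, so Sundays fall on 7, 14, 21, 28; the last is September 28.
October 3, 2025 is outside the daylight-saving period (26 April – 28 September), so Quorund Station is on standard time, UTC+08:00.
16:30 local − 8h = 08:30 UTC.

08:30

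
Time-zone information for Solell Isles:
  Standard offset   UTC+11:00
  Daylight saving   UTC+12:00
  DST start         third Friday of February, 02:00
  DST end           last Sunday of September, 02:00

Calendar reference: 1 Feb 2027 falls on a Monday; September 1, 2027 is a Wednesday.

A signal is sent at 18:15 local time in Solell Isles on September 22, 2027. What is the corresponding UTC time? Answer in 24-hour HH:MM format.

06:15

1 February 2027 is a Monday, so the first Friday is February 5 and the third is February 19.
1 September 2027 is a Wednesday, so Sundays fall on 5, 12, 19, 26; the last is September 26.
September 22, 2027 falls between 19 February and 26 September, so daylight saving is in effect and Solell Isles is at UTC+12:00.
18:15 local − 12h = 06:15 UTC.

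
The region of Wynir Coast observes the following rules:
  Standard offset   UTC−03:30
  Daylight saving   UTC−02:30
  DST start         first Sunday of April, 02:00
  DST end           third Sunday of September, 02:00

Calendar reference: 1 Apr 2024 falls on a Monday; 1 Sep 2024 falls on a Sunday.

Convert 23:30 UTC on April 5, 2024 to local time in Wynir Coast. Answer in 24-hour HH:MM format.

1 April 2024 is a Monday, so the first Sunday is April 7.
1 September 2024 is a Sunday, so the first Sunday is September 1 and the third is September 15.
At the standard offset (UTC−03:30), 23:30 UTC − 3h30m = 20:00 Wynir Coast standard time.
Daylight saving runs 7 April – 15 September; the standard-time date in Wynir Coast, April 5, 2024, is outside that window, so Wynir Coast is on standard time at UTC−03:30.
23:30 UTC − 3h30m = 20:00 local.

20:00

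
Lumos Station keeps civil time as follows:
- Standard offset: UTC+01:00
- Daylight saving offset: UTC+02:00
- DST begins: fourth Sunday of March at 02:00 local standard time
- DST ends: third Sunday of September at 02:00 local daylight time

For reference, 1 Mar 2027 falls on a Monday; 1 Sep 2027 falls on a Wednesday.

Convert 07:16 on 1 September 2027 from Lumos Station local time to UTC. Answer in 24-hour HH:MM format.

1 March 2027 is a Monday, so the first Sunday is March 7 and the fourth is March 28.
1 September 2027 is a Wednesday, so the first Sunday is September 5 and the third is September 19.
1 September 2027 falls between 28 March and 19 September, so daylight saving is in effect and Lumos Station is at UTC+02:00.
07:16 local − 2h = 05:16 UTC.

05:16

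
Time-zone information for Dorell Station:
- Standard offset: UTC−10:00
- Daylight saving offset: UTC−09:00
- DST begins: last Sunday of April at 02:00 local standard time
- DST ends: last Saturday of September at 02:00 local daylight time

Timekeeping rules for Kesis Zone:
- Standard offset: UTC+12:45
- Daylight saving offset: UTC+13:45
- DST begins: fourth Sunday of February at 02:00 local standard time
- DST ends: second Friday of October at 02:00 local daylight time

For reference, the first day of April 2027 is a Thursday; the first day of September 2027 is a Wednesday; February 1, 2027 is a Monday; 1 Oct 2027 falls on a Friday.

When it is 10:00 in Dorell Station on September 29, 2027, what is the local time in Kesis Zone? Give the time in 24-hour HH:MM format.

09:45

1 April 2027 is a Thursday, so Sundays fall on 4, 11, 18, 25; the last is April 25.
1 September 2027 is a Wednesday, so Saturdays fall on 4, 11, 18, 25; the last is September 25.
September 29, 2027 does not fall between 25 April and 25 September, so daylight saving is not in effect and Dorell Station is at UTC−10:00.
10:00 Dorell Station + 10h = 20:00 UTC.
1 February 2027 is a Monday, so the first Sunday is February 7 and the fourth is February 28.
1 October 2027 is a Friday, so the first Friday is October 1 and the second is October 8.
At the standard offset (UTC+12:45), 20:00 UTC + 12h45m = 08:45 Kesis Zone standard time (rolling into the next day, 30 September 2027).
Daylight saving runs 28 February – 8 October; the standard-time date in Kesis Zone, September 30, 2027, is inside that window, so Kesis Zone is at UTC+13:45.
20:00 UTC + 13h45m = 09:45 Kesis Zone (rolling into the next day, 30 September 2027).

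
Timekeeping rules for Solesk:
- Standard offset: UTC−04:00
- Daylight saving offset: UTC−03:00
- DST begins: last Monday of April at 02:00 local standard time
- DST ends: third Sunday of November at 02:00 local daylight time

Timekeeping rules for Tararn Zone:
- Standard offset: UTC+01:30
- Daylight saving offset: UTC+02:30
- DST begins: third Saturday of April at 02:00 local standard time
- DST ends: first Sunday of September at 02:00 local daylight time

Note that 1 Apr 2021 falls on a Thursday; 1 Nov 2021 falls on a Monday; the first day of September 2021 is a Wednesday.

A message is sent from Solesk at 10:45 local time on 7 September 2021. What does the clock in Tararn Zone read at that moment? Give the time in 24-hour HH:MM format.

1 April 2021 is a Thursday, so Mondays fall on 5, 12, 19, 26; the last is April 26.
1 November 2021 is a Monday, so the first Sunday is November 7 and the third is November 21.
7 September 2021 falls between 26 April and 21 November, so daylight saving is in effect and Solesk is at UTC−03:00.
10:45 Solesk + 3h = 13:45 UTC.
1 April 2021 is a Thursday, so the first Saturday is April 3 and the third is April 17.
1 September 2021 is a Wednesday, so the first Sunday is September 5.
At the standard offset (UTC+01:30), 13:45 UTC + 1h30m = 15:15 Tararn Zone standard time.
The standard-time date in Tararn Zone, 7 September 2021, does not fall between 17 April and 5 September, so daylight saving is not in effect and Tararn Zone is at UTC+01:30.
13:45 UTC + 1h30m = 15:15 Tararn Zone.

15:15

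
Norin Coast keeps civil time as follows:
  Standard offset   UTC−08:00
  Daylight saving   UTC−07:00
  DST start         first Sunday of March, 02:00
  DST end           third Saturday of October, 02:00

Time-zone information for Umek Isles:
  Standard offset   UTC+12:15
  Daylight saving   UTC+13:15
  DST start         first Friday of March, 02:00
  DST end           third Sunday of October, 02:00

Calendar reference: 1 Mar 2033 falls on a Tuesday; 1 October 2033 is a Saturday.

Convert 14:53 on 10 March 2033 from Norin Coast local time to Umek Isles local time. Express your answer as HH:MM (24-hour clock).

1 March 2033 is a Tuesday, so the first Sunday is March 6.
1 October 2033 is a Saturday, so the first Saturday is October 1 and the third is October 15.
10 March 2033 falls between 6 March and 15 October, so daylight saving is in effect and Norin Coast is at UTC−07:00.
14:53 Norin Coast + 7h = 21:53 UTC.
1 March 2033 is a Tuesday, so the first Friday is March 4.
1 October 2033 is a Saturday, so the first Sunday is October 2 and the third is October 16.
At the standard offset (UTC+12:15), 21:53 UTC + 12h15m = 10:08 Umek Isles standard time (rolling into the next day, 11 March 2033).
The standard-time date in Umek Isles, 11 March 2033, falls between 4 March and 16 October, so daylight saving is in effect and Umek Isles is at UTC+13:15.
21:53 UTC + 13h15m = 11:08 Umek Isles (rolling into the next day, 11 March 2033).

11:08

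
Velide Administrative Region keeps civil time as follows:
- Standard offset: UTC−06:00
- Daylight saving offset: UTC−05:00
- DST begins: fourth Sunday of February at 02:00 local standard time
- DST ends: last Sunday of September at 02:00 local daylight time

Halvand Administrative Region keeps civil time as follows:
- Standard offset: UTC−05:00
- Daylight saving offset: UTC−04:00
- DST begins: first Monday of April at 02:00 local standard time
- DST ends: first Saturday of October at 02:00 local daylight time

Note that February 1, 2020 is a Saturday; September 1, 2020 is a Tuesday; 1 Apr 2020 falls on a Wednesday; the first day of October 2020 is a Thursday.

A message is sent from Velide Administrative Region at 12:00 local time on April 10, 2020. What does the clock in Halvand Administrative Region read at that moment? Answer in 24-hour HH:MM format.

13:00

1 February 2020 is a Saturday, so the first Sunday is February 2 and the fourth is February 23.
1 September 2020 is a Tuesday, so Sundays fall on 6, 13, 20, 27; the last is September 27.
April 10, 2020 lies within the daylight-saving period (23 February – 27 September), so Velide Administrative Region is on daylight time, UTC−05:00.
12:00 Velide Administrative Region + 5h = 17:00 UTC.
1 April 2020 is a Wednesday, so the first Monday is April 6.
1 October 2020 is a Thursday, so the first Saturday is October 3.
At the standard offset (UTC−05:00), 17:00 UTC − 5h = 12:00 Halvand Administrative Region standard time.
Daylight saving runs 6 April – 3 October; the standard-time date in Halvand Administrative Region, April 10, 2020, is inside that window, so Halvand Administrative Region is at UTC−04:00.
17:00 UTC − 4h = 13:00 Halvand Administrative Region.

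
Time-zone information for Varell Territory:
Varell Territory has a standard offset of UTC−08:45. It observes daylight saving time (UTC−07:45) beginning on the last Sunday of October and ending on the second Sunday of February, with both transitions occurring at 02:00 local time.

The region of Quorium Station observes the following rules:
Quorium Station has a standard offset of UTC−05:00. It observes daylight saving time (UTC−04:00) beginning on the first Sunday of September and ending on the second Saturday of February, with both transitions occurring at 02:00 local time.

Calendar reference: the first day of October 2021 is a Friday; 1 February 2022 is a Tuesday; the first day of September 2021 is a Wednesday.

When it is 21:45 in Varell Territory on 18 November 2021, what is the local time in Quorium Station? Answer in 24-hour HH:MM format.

1 October 2021 is a Friday, so Sundays fall on 3, 10, 17, 24, 31; the last is October 31.
1 February 2022 is a Tuesday, so the first Sunday is February 6 and the second is February 13.
18 November 2021 lies within the daylight-saving period (31 October 2021 – 13 February 2022), so Varell Territory is on daylight time, UTC−07:45.
21:45 Varell Territory + 7h45m = 05:30 UTC (rolling into the next day, 19 November 2021).
1 September 2021 is a Wednesday, so the first Sunday is September 5.
1 February 2022 is a Tuesday, so the first Saturday is February 5 and the second is February 12.
At the standard offset (UTC−05:00), 05:30 UTC − 5h = 00:30 Quorium Station standard time.
The standard-time date in Quorium Station, 19 November 2021, falls between 5 September 2021 and 12 February 2022, so daylight saving is in effect and Quorium Station is at UTC−04:00.
05:30 UTC − 4h = 01:30 Quorium Station.

01:30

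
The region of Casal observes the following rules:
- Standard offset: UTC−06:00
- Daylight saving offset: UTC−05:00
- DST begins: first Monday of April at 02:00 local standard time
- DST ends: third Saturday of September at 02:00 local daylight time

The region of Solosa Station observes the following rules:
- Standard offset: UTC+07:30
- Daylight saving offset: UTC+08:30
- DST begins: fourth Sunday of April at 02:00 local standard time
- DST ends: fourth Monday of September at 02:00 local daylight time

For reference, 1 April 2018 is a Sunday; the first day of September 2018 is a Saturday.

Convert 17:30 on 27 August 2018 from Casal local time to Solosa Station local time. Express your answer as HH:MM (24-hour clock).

1 April 2018 is a Sunday, so the first Monday is April 2.
1 September 2018 is a Saturday, so the first Saturday is September 1 and the third is September 15.
27 August 2018 lies within the daylight-saving period (2 April – 15 September), so Casal is on daylight time, UTC−05:00.
17:30 Casal + 5h = 22:30 UTC.
1 April 2018 is a Sunday, so the first Sunday is April 1 and the fourth is April 22.
1 September 2018 is a Saturday, so the first Monday is September 3 and the fourth is September 24.
At the standard offset (UTC+07:30), 22:30 UTC + 7h30m = 06:00 Solosa Station standard time (rolling into the next day, 28 August 2018).
Daylight saving runs 22 April – 24 September; the standard-time date in Solosa Station, 28 August 2018, is inside that window, so Solosa Station is at UTC+08:30.
22:30 UTC + 8h30m = 07:00 Solosa Station (rolling into the next day, 28 August 2018).

07:00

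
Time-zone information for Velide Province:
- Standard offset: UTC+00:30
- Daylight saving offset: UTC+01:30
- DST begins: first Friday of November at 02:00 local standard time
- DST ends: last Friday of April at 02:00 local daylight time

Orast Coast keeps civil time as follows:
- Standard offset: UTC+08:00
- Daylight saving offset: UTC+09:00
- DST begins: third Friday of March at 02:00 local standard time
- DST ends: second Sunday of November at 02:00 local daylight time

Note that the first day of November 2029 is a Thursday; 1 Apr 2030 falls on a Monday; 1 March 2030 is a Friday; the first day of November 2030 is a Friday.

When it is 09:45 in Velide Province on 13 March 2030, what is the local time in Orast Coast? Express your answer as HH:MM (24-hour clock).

1 November 2029 is a Thursday, so the first Friday is November 2.
1 April 2030 is a Monday, so Fridays fall on 5, 12, 19, 26; the last is April 26.
Daylight saving runs 2 November 2029 – 26 April 2030; 13 March 2030 is inside that window, so Velide Province is at UTC+01:30.
09:45 Velide Province − 1h30m = 08:15 UTC.
1 March 2030 is a Friday, so the first Friday is March 1 and the third is March 15.
1 November 2030 is a Friday, so the first Sunday is November 3 and the second is November 10.
At the standard offset (UTC+08:00), 08:15 UTC + 8h = 16:15 Orast Coast standard time.
Daylight saving runs 15 March – 10 November; the standard-time date in Orast Coast, 13 March 2030, is outside that window, so Orast Coast is on standard time at UTC+08:00.
08:15 UTC + 8h = 16:15 Orast Coast.

16:15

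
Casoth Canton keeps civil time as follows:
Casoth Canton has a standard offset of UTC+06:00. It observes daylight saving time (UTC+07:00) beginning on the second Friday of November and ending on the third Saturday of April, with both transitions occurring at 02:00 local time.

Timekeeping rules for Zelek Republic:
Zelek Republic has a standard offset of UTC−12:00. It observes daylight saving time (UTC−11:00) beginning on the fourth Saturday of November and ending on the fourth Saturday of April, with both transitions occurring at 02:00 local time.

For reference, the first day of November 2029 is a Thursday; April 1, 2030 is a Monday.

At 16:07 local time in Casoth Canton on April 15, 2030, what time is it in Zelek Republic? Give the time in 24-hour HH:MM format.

22:07

1 November 2029 is a Thursday, so the first Friday is November 2 and the second is November 9.
1 April 2030 is a Monday, so the first Saturday is April 6 and the third is April 20.
April 15, 2030 falls between 9 November 2029 and 20 April 2030, so daylight saving is in effect and Casoth Canton is at UTC+07:00.
16:07 Casoth Canton − 7h = 09:07 UTC.
1 November 2029 is a Thursday, so the first Saturday is November 3 and the fourth is November 24.
1 April 2030 is a Monday, so the first Saturday is April 6 and the fourth is April 27.
At the standard offset (UTC−12:00), 09:07 UTC − 12h = 21:07 Zelek Republic standard time (rolling into the previous day, 14 April 2030).
The standard-time date in Zelek Republic, April 14, 2030, lies within the daylight-saving period (24 November 2029 – 27 April 2030), so Zelek Republic is on daylight time, UTC−11:00.
09:07 UTC − 11h = 22:07 Zelek Republic (rolling into the previous day, 14 April 2030).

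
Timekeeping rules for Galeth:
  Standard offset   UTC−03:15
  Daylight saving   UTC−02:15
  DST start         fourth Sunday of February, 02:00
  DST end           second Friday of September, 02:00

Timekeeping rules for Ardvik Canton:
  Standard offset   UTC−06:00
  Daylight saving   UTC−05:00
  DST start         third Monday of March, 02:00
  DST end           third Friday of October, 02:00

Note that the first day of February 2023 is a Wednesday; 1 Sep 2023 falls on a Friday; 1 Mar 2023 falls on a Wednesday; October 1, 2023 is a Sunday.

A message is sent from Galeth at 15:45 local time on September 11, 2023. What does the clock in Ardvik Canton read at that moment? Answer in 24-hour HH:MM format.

14:00

1 February 2023 is a Wednesday, so the first Sunday is February 5 and the fourth is February 26.
1 September 2023 is a Friday, so the first Friday is September 1 and the second is September 8.
September 11, 2023 is outside the daylight-saving period (26 February – 8 September), so Galeth is on standard time, UTC−03:15.
15:45 Galeth + 3h15m = 19:00 UTC.
1 March 2023 is a Wednesday, so the first Monday is March 6 and the third is March 20.
1 October 2023 is a Sunday, so the first Friday is October 6 and the third is October 20.
At the standard offset (UTC−06:00), 19:00 UTC − 6h = 13:00 Ardvik Canton standard time.
Daylight saving runs 20 March – 20 October; the standard-time date in Ardvik Canton, September 11, 2023, is inside that window, so Ardvik Canton is at UTC−05:00.
19:00 UTC − 5h = 14:00 Ardvik Canton.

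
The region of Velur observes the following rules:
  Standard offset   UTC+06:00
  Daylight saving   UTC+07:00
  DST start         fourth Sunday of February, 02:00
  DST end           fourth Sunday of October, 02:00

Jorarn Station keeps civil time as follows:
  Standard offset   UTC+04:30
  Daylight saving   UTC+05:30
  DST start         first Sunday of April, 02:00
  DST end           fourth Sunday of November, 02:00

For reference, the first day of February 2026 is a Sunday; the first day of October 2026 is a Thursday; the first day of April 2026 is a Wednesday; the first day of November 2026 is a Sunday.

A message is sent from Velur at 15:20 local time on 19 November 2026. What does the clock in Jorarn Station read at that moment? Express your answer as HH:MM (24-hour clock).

14:50

1 February 2026 is a Sunday, so the first Sunday is February 1 and the fourth is February 22.
1 October 2026 is a Thursday, so the first Sunday is October 4 and the fourth is October 25.
19 November 2026 does not fall between 22 February and 25 October, so daylight saving is not in effect and Velur is at UTC+06:00.
15:20 Velur − 6h = 09:20 UTC.
1 April 2026 is a Wednesday, so the first Sunday is April 5.
1 November 2026 is a Sunday, so the first Sunday is November 1 and the fourth is November 22.
At the standard offset (UTC+04:30), 09:20 UTC + 4h30m = 13:50 Jorarn Station standard time.
Daylight saving runs 5 April – 22 November; the standard-time date in Jorarn Station, 19 November 2026, is inside that window, so Jorarn Station is at UTC+05:30.
09:20 UTC + 5h30m = 14:50 Jorarn Station.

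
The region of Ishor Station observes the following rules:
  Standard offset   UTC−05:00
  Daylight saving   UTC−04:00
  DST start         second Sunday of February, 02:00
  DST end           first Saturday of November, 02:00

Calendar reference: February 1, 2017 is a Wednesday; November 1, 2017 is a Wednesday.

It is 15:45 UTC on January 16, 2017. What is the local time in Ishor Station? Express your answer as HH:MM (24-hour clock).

10:45

1 February 2017 is a Wednesday, so the first Sunday is February 5 and the second is February 12.
1 November 2017 is a Wednesday, so the first Saturday is November 4.
At the standard offset (UTC−05:00), 15:45 UTC − 5h = 10:45 Ishor Station standard time.
The standard-time date in Ishor Station, January 16, 2017, is outside the daylight-saving period (12 February – 4 November), so Ishor Station is on standard time, UTC−05:00.
15:45 UTC − 5h = 10:45 local.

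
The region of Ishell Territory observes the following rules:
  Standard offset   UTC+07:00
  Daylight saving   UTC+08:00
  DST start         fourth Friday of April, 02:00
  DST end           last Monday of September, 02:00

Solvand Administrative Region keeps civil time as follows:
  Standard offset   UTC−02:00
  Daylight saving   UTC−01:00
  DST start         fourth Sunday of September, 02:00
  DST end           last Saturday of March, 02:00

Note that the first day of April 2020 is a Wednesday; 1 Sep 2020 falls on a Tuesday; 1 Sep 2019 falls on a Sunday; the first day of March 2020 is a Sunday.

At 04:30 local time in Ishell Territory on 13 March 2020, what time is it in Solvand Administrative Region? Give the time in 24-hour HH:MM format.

20:30

1 April 2020 is a Wednesday, so the first Friday is April 3 and the fourth is April 24.
1 September 2020 is a Tuesday, so Mondays fall on 7, 14, 21, 28; the last is September 28.
13 March 2020 is outside the daylight-saving period (24 April – 28 September), so Ishell Territory is on standard time, UTC+07:00.
04:30 Ishell Territory − 7h = 21:30 UTC (rolling into the previous day, 12 March 2020).
1 September 2019 is a Sunday, so the first Sunday is September 1 and the fourth is September 22.
1 March 2020 is a Sunday, so Saturdays fall on 7, 14, 21, 28; the last is March 28.
At the standard offset (UTC−02:00), 21:30 UTC − 2h = 19:30 Solvand Administrative Region standard time.
The standard-time date in Solvand Administrative Region, 12 March 2020, lies within the daylight-saving period (22 September 2019 – 28 March 2020), so Solvand Administrative Region is on daylight time, UTC−01:00.
21:30 UTC − 1h = 20:30 Solvand Administrative Region.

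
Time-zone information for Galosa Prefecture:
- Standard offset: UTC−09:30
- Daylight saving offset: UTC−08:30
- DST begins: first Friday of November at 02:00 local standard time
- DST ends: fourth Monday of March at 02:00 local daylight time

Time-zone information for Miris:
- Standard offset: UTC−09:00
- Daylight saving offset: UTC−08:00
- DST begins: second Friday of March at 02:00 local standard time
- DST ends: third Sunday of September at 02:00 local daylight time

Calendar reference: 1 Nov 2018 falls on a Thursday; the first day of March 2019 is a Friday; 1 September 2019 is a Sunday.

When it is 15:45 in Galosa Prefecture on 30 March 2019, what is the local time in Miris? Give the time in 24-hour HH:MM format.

17:15

1 November 2018 is a Thursday, so the first Friday is November 2.
1 March 2019 is a Friday, so the first Monday is March 4 and the fourth is March 25.
Daylight saving runs 2 November 2018 – 25 March 2019; 30 March 2019 is outside that window, so Galosa Prefecture is on standard time at UTC−09:30.
15:45 Galosa Prefecture + 9h30m = 01:15 UTC (rolling into the next day, 31 March 2019).
1 March 2019 is a Friday, so the first Friday is March 1 and the second is March 8.
1 September 2019 is a Sunday, so the first Sunday is September 1 and the third is September 15.
At the standard offset (UTC−09:00), 01:15 UTC − 9h = 16:15 Miris standard time (rolling into the previous day, 30 March 2019).
Daylight saving runs 8 March – 15 September; the standard-time date in Miris, 30 March 2019, is inside that window, so Miris is at UTC−08:00.
01:15 UTC − 8h = 17:15 Miris (rolling into the previous day, 30 March 2019).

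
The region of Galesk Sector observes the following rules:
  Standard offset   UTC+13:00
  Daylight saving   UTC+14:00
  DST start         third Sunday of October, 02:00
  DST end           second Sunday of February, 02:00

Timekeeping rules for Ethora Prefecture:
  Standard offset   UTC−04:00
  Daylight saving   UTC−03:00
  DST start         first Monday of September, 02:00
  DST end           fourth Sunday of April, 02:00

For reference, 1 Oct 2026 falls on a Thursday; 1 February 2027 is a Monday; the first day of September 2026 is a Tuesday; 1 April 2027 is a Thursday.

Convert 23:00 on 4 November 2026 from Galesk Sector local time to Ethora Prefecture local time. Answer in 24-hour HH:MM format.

06:00

1 October 2026 is a Thursday, so the first Sunday is October 4 and the third is October 18.
1 February 2027 is a Monday, so the first Sunday is February 7 and the second is February 14.
4 November 2026 lies within the daylight-saving period (18 October 2026 – 14 February 2027), so Galesk Sector is on daylight time, UTC+14:00.
23:00 Galesk Sector − 14h = 09:00 UTC.
1 September 2026 is a Tuesday, so the first Monday is September 7.
1 April 2027 is a Thursday, so the first Sunday is April 4 and the fourth is April 25.
At the standard offset (UTC−04:00), 09:00 UTC − 4h = 05:00 Ethora Prefecture standard time.
Daylight saving runs 7 September 2026 – 25 April 2027; the standard-time date in Ethora Prefecture, 4 November 2026, is inside that window, so Ethora Prefecture is at UTC−03:00.
09:00 UTC − 3h = 06:00 Ethora Prefecture.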